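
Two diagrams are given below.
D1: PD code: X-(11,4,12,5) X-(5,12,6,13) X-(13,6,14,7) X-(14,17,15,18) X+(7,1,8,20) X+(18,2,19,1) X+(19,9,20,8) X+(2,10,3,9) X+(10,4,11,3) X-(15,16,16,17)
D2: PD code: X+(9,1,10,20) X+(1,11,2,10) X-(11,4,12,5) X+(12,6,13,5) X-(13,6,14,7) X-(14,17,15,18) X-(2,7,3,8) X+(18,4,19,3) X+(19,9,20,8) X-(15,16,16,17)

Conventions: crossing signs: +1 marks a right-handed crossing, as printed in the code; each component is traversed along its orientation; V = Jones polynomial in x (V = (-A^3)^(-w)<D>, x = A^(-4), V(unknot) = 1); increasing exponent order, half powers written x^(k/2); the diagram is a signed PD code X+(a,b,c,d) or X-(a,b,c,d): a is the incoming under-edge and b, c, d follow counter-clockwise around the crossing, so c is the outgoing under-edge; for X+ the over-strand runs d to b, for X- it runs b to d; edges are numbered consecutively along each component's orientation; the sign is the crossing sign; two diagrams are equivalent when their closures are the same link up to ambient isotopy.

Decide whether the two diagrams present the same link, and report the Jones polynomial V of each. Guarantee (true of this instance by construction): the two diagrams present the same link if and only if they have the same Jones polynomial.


equivalent: no
D1 (bracket 1; 10 crossings at w = 0): V = 1
D2 (bracket -A^-16 + A^-12 + A^-4; 10 crossings at w = 0): V = x + x^3 - x^4
key observation: 2 classes among 2 diagrams; unequal V(x) rules out equality


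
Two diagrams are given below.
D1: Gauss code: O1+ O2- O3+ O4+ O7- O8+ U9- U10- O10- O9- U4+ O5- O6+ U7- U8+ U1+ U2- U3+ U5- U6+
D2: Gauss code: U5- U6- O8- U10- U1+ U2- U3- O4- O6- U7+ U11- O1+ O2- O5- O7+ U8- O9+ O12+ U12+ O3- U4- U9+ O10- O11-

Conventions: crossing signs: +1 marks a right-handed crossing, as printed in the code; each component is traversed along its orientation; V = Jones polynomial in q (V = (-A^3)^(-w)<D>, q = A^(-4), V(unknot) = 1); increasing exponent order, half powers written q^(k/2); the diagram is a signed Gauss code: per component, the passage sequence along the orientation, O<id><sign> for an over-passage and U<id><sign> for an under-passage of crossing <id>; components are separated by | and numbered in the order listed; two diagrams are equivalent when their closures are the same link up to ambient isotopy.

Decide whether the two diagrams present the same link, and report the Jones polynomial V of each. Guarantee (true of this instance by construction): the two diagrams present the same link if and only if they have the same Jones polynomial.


equivalent: no
V(D1) = 1  (w 0, c 10, <D> = 1)
V(D2) = -q^-8 + q^-7 - 2q^-6 + 3q^-5 - 2q^-4 + 3q^-3 - 2q^-2 + q^-1  (w -4, c 12, <D> = A^-8 - 2A^-4 + 3 - 2A^4 + 3A^8 - 2A^12 + A^16 - A^20)
why: comparing 2 Jones polynomials yields 2 groups


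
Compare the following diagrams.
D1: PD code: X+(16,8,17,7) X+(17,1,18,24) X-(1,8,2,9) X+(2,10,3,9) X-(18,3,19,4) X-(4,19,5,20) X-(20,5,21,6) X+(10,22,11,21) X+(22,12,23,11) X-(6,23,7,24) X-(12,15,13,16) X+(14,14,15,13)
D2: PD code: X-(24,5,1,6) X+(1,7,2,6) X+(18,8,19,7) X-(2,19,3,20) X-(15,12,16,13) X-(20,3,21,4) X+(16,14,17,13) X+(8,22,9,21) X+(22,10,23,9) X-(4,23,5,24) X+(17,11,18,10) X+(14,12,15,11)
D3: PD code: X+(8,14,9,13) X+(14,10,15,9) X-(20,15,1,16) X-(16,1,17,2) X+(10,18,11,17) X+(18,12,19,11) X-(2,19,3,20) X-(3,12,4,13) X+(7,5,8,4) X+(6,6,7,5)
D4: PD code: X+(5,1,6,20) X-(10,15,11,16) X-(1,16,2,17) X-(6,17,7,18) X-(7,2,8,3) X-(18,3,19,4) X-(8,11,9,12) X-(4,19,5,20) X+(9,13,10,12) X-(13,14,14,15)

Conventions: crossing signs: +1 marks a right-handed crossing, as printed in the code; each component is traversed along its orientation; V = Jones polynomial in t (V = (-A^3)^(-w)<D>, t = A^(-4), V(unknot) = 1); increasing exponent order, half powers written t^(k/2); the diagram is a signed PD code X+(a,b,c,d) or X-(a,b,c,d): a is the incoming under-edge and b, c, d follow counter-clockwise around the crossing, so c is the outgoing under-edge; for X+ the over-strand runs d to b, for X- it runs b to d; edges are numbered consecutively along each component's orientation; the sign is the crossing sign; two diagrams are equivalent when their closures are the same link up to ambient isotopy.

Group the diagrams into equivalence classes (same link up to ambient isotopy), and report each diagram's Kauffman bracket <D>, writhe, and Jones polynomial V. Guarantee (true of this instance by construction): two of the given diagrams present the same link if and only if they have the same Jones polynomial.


grouping into links: {D1, D2, D3} | {D4}
V(D1) = -t^-3 + 2t^-2 - 2t^-1 + 3 - 2t + 2t^2 - t^3  (w 0, c 12, <D> = -A^-12 + 2A^-8 - 2A^-4 + 3 - 2A^4 + 2A^8 - A^12)
D2 (bracket -A^-6 + 2A^-2 - 2A^2 + 3A^6 - 2A^10 + 2A^14 - A^18; 12 crossings at w = +2): V = -t^-3 + 2t^-2 - 2t^-1 + 3 - 2t + 2t^2 - t^3
D3 (bracket -A^-6 + 2A^-2 - 2A^2 + 3A^6 - 2A^10 + 2A^14 - A^18; 10 crossings at w = +2): V = -t^-3 + 2t^-2 - 2t^-1 + 3 - 2t + 2t^2 - t^3
D4 (bracket A^-14 + A^-6 - A^-2; 10 crossings at w = -6): V = -t^-4 + t^-3 + t^-1
key observation: V(t) takes 2 values over 4 diagrams, fixing the grouping


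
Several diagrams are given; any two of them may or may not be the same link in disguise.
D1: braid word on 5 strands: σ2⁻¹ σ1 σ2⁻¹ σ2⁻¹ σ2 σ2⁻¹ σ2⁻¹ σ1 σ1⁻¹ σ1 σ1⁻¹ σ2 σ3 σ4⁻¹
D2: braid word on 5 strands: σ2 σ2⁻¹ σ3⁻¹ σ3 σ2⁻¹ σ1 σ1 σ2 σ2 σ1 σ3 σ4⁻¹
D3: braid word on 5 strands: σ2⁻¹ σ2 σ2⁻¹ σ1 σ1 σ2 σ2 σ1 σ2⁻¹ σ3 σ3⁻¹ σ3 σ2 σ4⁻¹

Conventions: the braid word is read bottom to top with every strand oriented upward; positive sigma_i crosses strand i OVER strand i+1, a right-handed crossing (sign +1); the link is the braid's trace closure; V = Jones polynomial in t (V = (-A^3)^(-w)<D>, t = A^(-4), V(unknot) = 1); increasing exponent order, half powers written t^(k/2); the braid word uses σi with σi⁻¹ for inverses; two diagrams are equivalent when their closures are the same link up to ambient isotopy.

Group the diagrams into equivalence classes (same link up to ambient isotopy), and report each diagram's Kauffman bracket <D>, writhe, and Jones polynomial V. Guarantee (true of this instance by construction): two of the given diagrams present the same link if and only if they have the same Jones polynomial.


grouping into links: {D1} | {D2, D3}
V(D1) = -t^-4 + t^-3 + t^-1  (w -2, c 14, <D> = A^-2 + A^6 - A^10)
D2 (bracket -A^-12 + A^-8 - A^-4 + 2 - A^4 + A^8; 12 crossings at w = +4): V = t - t^2 + 2t^3 - t^4 + t^5 - t^6
V(D3) = t - t^2 + 2t^3 - t^4 + t^5 - t^6  [14 crossings, <D> = -A^-12 + A^-8 - A^-4 + 2 - A^4 + A^8, w = +4]
why: comparing 3 Jones polynomials yields 2 groups


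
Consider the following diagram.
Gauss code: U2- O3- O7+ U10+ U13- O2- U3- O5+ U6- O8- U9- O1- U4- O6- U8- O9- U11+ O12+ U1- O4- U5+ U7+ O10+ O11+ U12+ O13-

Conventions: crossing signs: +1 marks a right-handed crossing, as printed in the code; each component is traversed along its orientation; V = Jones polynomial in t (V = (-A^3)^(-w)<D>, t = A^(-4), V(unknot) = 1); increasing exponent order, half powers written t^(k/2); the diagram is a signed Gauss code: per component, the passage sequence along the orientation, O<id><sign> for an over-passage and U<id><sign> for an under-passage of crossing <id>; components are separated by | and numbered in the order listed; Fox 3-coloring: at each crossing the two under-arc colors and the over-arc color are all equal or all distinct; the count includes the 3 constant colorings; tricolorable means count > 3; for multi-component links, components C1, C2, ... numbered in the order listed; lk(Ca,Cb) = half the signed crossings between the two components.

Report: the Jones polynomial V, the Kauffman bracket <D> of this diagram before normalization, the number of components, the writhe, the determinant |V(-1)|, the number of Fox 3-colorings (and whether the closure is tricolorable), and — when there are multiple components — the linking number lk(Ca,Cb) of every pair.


Jones polynomial: V(t) = -2t^-5 + 3t^-4 - 4t^-3 + 6t^-2 - 5t^-1 + 6 - 4t + 2t^2 - t^3
<D> = A^-21 - 2A^-17 + 4A^-13 - 6A^-9 + 5A^-5 - 6A^-1 + 4A^3 - 3A^7 + 2A^11; writhe -3
components 1, writhe -3 (13 crossings)
3-colorings: 9 of 3^13, det 33 — tricolorable
note: the span of V is 8, forcing >= 8 crossings in any diagram


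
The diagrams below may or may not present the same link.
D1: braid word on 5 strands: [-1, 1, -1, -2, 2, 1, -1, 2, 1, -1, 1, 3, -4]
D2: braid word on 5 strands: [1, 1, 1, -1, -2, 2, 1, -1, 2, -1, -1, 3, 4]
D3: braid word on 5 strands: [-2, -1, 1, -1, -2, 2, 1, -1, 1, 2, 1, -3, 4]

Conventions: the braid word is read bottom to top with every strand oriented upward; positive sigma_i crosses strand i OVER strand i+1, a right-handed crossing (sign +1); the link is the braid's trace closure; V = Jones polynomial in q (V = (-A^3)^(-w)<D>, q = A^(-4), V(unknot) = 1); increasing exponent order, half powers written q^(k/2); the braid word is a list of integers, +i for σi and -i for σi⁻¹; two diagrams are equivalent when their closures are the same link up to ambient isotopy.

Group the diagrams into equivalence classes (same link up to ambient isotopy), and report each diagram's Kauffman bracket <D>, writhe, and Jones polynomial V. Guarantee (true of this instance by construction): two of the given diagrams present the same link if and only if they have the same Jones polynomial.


grouping into links: {D1, D2, D3}
V(D1) = -q^(-1/2) - q^(1/2)  (w +1, c 13, <D> = A + A^5)
V(D2) = -q^(-1/2) - q^(1/2)  (w +3, c 13, <D> = A^7 + A^11)
V(D3) = -q^(-1/2) - q^(1/2)  (w +1, c 13, <D> = A + A^5)
key observation: one V(q) for all 3 diagrams — one class (guaranteed)


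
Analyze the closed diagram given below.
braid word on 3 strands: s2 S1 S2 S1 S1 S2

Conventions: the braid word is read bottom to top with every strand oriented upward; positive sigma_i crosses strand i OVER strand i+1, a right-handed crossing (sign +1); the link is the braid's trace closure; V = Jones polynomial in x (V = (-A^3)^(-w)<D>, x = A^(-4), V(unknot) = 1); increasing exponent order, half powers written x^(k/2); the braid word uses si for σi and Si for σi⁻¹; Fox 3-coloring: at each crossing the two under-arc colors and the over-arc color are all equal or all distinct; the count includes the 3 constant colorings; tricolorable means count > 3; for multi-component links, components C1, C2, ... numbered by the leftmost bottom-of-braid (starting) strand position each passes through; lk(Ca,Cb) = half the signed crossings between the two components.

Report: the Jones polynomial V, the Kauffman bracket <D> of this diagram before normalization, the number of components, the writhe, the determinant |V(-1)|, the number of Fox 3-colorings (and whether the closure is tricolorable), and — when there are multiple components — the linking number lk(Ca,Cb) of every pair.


V = -x^-4 + x^-3 + x^-1
<D> = A^-8 + 1 - A^4 (w = -4)
1 component over 6 crossings, w = -4
9 Fox colorings among 3^6, |V(-1)| = 3: tricolorable
why: w = -4 (over 6 crossings) is diagram-only; (-A^3)^(4) removes it from V


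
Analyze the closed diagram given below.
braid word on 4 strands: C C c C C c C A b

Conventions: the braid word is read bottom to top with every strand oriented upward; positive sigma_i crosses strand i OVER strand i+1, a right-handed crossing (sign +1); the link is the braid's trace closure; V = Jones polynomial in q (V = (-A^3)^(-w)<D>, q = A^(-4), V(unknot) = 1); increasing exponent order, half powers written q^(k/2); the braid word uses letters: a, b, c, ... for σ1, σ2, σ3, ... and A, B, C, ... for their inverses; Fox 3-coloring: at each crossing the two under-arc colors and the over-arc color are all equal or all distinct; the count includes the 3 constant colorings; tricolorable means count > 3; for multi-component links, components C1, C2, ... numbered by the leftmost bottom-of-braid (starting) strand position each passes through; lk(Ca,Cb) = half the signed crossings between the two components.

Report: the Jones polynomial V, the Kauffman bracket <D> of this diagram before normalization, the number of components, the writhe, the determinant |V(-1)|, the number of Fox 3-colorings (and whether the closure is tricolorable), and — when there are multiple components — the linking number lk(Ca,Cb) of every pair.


V = -q^-4 + q^-3 + q^-1
<D> = -A^-5 - A^3 + A^7 (w = -3)
1 component over 9 crossings, w = -3
9 Fox colorings among 3^9, |V(-1)| = 3: tricolorable
why: |V(-1)| = 3: so tricolorable, since 3 divides 3


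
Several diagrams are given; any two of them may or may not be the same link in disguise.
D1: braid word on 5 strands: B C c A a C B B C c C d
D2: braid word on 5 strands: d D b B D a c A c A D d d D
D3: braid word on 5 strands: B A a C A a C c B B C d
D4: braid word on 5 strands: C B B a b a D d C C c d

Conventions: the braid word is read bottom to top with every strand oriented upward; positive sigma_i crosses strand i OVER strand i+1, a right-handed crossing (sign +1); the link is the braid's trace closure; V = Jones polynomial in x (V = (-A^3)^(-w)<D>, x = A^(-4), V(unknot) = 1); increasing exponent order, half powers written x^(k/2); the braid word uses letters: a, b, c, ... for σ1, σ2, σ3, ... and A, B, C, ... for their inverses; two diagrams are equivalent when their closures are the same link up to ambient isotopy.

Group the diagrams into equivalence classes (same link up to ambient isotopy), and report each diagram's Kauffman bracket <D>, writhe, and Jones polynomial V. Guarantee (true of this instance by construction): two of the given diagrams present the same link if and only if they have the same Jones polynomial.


grouping into links: {D1, D3} | {D2} | {D4}
V(D1) = x^-6 + x^-3 + x^-2 + x^-1  (w -4, c 12, <D> = A^-8 + A^-4 + 1 + A^12)
V(D2) = 1 + x + x^2 + x^3  (w 0, c 14, <D> = A^-12 + A^-8 + A^-4 + 1)
V(D3) = x^-6 + x^-3 + x^-2 + x^-1  [12 crossings, <D> = A^-8 + A^-4 + 1 + A^12, w = -4]
D4 (bracket 1 + A^4 + A^8 + A^12; 12 crossings at w = 0): V = x^-3 + x^-2 + x^-1 + 1
key observation: comparing 4 Jones polynomials yields 3 groups


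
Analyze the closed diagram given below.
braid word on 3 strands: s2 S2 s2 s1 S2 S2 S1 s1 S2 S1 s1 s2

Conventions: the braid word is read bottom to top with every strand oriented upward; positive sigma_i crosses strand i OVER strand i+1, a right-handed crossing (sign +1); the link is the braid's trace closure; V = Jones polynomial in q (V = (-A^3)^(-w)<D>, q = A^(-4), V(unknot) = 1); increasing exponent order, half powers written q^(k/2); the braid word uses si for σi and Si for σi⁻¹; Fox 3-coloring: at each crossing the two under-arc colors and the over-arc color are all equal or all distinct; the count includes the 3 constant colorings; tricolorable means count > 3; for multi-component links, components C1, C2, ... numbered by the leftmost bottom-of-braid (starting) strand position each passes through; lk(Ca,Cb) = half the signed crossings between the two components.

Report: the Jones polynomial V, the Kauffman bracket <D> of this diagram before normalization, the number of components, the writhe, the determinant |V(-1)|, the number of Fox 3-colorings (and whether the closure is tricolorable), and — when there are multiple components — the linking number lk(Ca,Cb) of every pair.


V(q) = 1
bracket: 1, w = 0
1 component, writhe 0, over 12 crossings
det 1, colorings 3 of 3^12 — not tricolorable
observation: w = 0 (over 12 crossings) is diagram-only; (-A^3)^(0) removes it from V


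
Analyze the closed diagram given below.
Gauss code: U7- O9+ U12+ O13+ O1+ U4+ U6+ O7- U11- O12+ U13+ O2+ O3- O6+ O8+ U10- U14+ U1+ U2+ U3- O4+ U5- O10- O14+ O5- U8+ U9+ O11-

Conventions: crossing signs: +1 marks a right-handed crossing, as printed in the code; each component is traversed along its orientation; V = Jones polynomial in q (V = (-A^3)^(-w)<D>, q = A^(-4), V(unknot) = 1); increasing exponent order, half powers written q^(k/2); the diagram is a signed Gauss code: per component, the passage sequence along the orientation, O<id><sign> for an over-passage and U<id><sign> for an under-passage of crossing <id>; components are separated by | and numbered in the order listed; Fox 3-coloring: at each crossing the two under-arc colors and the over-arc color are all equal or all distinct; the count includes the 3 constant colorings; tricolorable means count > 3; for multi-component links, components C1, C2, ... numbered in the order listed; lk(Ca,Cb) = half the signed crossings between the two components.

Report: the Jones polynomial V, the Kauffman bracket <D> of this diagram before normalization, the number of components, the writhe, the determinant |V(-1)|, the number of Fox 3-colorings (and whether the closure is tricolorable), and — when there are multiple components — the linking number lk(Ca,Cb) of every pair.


V = 1 - q + 2q^2 - 2q^3 + 3q^4 - 3q^5 + 2q^6 - 2q^7 + q^8
<D> = A^-20 - 2A^-16 + 2A^-12 - 3A^-8 + 3A^-4 - 2 + 2A^4 - A^8 + A^12 (w = +4)
1 component over 14 crossings, w = +4
3 Fox colorings among 3^14, |V(-1)| = 17: not tricolorable
why: the span of V is 8, forcing >= 8 crossings in any diagram


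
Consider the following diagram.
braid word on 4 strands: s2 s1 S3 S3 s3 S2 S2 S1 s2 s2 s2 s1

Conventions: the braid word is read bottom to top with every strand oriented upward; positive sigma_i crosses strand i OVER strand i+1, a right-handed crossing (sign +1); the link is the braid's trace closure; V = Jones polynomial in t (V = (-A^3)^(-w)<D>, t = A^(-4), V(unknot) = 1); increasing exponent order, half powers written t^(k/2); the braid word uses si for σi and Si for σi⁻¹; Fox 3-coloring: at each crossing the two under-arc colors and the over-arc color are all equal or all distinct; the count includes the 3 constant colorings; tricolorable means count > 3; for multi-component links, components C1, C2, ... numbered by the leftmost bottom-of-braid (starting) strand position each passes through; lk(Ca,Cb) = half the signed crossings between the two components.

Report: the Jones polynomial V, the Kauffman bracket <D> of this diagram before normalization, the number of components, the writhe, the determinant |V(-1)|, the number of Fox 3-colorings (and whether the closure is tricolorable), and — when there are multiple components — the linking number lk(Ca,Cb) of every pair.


V = -t^(3/2) - t^(7/2) + t^(9/2) - t^(11/2)
<D> = -A^-16 + A^-12 - A^-8 - 1 (w = +2)
2 components over 12 crossings, w = +2
lk(C1,C2): +2
3 Fox colorings among 3^12, |V(-1)| = 4: not tricolorable
why: w = +2 (over 12 crossings) is diagram-only; (-A^3)^(-2) removes it from V


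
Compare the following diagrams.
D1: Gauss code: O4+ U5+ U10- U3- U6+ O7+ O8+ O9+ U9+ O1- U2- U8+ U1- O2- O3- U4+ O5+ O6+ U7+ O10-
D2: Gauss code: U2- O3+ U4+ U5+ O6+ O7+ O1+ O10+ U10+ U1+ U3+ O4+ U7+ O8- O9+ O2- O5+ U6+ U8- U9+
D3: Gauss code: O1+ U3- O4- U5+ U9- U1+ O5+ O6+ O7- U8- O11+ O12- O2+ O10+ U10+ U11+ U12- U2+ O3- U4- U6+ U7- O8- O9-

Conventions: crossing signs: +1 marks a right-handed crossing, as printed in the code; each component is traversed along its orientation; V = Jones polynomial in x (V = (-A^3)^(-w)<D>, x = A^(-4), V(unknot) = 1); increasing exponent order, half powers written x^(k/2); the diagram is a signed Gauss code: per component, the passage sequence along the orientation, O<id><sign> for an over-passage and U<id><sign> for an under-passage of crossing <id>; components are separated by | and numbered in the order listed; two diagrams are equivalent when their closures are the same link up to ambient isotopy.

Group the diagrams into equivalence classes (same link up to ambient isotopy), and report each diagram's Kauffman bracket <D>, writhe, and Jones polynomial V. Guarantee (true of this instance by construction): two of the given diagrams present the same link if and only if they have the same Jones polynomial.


equivalence classes: {D1} | {D2} | {D3}
D1 (bracket -A^-10 + A^-6 + A^2; 10 crossings at w = +2): V = x + x^3 - x^4
D2 (bracket -A^-6 + A^-2 - A^2 + 2A^6 - A^10 + A^14; 10 crossings at w = +6): V = x - x^2 + 2x^3 - x^4 + x^5 - x^6
D3 (bracket A^4 + A^12 - A^16; 12 crossings at w = 0): V = -x^-4 + x^-3 + x^-1
key observation: 3 values of V(x) split the 3 diagrams


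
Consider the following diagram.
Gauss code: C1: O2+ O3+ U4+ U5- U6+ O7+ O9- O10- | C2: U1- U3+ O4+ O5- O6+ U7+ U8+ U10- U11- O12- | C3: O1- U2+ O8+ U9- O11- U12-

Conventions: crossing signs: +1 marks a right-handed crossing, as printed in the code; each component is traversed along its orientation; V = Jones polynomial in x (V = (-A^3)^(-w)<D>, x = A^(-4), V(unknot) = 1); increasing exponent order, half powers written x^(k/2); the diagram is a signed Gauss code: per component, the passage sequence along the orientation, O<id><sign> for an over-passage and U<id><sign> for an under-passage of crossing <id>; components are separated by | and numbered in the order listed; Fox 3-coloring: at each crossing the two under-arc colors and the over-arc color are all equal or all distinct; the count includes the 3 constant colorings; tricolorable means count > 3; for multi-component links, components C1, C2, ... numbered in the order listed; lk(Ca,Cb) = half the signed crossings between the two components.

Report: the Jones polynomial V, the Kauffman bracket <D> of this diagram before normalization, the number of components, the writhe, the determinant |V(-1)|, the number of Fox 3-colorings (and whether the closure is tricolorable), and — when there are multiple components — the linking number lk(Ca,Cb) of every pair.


V(x) = x^-2 + 2 + x^2
bracket: A^-8 + 2 + A^8, w = 0
3 components, writhe 0, over 12 crossings
lk(C1,C2) = +1
linking number lk(C1,C3) = 0
lk(C2,C3): -1
det 4, colorings 3 of 3^12 — not tricolorable
observation: the 3 component pairs carry total linking 0


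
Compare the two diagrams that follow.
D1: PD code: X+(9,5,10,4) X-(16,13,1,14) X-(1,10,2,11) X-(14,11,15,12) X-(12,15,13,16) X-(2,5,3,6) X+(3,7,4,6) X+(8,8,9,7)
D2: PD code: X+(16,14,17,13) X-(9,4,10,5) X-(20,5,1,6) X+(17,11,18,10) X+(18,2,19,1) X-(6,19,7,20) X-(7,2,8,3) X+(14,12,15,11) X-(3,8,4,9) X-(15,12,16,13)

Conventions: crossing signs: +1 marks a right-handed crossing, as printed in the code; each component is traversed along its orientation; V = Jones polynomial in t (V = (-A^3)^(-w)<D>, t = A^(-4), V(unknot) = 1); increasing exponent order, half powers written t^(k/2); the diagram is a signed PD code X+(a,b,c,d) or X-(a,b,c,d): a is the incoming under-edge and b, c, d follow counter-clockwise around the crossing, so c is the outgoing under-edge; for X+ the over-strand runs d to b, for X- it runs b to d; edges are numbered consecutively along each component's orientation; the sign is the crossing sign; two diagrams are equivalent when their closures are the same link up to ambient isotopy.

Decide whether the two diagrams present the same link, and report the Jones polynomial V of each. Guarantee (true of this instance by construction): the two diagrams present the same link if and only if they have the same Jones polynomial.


equivalent: no
D1 (bracket A^-2 + A^6 - A^10; 8 crossings at w = -2): V = -t^-4 + t^-3 + t^-1
D2 (bracket A^-2 - A^2 + 2A^6 - A^10 + A^14 - A^18; 10 crossings at w = -2): V = -t^-6 + t^-5 - t^-4 + 2t^-3 - t^-2 + t^-1
key observation: 2 values of V(t) split the 2 diagrams


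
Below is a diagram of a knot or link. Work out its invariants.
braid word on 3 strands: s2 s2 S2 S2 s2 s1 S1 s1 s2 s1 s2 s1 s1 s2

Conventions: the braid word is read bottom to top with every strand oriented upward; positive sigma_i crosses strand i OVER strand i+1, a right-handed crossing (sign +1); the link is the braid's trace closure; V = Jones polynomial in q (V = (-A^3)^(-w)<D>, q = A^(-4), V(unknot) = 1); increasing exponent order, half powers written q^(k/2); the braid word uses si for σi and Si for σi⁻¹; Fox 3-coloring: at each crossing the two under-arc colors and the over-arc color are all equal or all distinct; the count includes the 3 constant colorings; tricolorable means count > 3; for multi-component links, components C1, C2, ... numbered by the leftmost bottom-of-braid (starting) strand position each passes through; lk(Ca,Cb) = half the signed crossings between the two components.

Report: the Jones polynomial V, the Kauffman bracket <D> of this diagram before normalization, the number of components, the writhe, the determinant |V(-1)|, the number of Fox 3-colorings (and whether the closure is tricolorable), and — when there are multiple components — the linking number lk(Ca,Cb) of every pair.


V = q^3 + q^5 - q^8
<D> = -A^-8 + A^4 + A^12 (w = +8)
1 component over 14 crossings, w = +8
9 Fox colorings among 3^14, |V(-1)| = 3: tricolorable
why: |V(-1)| = 3: so tricolorable, since 3 divides 3


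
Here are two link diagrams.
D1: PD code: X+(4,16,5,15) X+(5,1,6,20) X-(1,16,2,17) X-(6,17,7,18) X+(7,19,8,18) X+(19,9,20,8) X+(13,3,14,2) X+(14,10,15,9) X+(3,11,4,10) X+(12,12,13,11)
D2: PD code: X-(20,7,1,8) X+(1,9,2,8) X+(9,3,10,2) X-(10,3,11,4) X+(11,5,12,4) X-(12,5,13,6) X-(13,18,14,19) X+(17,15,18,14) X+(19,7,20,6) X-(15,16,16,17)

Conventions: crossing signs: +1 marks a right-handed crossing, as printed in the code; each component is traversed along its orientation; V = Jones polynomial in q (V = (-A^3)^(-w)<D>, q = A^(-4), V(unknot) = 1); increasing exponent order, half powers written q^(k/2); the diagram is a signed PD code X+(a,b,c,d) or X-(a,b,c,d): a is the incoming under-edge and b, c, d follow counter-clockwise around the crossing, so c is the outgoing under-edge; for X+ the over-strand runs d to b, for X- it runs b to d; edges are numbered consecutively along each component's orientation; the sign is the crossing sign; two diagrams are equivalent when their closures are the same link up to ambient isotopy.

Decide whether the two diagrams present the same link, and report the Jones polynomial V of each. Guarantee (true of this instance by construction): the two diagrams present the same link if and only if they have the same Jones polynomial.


equivalent: no
D1 (bracket -A^-6 + A^-2 - A^2 + 2A^6 - A^10 + A^14; 10 crossings at w = +6): V = q - q^2 + 2q^3 - q^4 + q^5 - q^6
D2 (bracket 1; 10 crossings at w = 0): V = 1
key observation: V(q) takes 2 values over 2 diagrams, fixing the grouping


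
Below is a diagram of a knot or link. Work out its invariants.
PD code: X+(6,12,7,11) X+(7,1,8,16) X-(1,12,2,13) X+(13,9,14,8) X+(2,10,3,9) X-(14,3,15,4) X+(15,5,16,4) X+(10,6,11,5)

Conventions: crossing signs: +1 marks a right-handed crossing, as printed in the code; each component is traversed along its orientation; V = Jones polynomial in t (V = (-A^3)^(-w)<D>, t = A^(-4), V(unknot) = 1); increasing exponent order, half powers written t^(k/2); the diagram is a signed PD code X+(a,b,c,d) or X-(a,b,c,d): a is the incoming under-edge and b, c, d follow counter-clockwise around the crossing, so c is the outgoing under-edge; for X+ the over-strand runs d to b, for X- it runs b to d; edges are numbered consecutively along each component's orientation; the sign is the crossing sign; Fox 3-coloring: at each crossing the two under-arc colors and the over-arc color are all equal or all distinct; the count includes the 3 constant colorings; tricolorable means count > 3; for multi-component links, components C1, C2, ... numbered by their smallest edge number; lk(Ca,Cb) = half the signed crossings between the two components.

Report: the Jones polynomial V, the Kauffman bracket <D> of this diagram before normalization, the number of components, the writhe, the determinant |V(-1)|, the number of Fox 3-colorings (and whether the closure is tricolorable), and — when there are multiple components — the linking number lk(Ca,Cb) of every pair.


V = t - t^2 + 2t^3 - t^4 + t^5 - t^6
<D> = -A^-12 + A^-8 - A^-4 + 2 - A^4 + A^8 (w = +4)
1 component over 8 crossings, w = +4
3 Fox colorings among 3^8, |V(-1)| = 7: not tricolorable
why: w = +4 (over 8 crossings) is diagram-only; (-A^3)^(-4) removes it from V


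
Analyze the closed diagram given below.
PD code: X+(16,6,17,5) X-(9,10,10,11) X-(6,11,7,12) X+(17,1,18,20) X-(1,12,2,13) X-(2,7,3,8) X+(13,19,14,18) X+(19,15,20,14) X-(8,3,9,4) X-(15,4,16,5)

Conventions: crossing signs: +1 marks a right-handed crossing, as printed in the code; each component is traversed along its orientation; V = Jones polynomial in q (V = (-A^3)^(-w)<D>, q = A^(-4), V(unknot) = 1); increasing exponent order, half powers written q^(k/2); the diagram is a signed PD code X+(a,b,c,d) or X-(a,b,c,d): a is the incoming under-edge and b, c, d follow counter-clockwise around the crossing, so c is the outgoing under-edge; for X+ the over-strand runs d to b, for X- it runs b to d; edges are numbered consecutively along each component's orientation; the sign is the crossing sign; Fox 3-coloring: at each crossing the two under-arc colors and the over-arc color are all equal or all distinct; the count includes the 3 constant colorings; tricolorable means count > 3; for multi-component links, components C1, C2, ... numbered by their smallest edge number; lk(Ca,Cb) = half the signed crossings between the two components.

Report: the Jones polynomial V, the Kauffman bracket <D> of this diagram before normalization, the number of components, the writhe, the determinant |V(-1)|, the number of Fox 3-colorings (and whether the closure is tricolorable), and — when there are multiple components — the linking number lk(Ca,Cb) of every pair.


V = -q^-3 + q^-2 - q^-1 + 3 - q + q^2 - q^3
<D> = -A^-18 + A^-14 - A^-10 + 3A^-6 - A^-2 + A^2 - A^6 (w = -2)
1 component over 10 crossings, w = -2
27 Fox colorings among 3^10, |V(-1)| = 9: tricolorable
why: w = -2 (over 10 crossings) is diagram-only; (-A^3)^(2) removes it from V


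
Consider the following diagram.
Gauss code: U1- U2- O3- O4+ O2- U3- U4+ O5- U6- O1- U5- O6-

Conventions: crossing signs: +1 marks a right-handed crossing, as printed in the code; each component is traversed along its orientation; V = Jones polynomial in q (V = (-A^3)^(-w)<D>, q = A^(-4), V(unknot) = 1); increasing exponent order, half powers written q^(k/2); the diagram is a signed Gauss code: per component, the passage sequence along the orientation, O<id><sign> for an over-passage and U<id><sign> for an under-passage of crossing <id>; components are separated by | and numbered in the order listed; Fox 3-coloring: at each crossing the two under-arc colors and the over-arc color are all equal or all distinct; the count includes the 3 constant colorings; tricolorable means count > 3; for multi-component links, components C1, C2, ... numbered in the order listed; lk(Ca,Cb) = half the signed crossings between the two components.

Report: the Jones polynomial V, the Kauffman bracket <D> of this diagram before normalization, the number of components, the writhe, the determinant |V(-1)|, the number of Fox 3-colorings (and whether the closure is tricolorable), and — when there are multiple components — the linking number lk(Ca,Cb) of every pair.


Jones polynomial: V(q) = -q^-4 + q^-3 + q^-1
<D> = A^-8 + 1 - A^4; writhe -4
components 1, writhe -4 (6 crossings)
3-colorings: 9 of 3^6, det 3 — tricolorable
note: |V(-1)| = 3: so tricolorable, since 3 divides 3


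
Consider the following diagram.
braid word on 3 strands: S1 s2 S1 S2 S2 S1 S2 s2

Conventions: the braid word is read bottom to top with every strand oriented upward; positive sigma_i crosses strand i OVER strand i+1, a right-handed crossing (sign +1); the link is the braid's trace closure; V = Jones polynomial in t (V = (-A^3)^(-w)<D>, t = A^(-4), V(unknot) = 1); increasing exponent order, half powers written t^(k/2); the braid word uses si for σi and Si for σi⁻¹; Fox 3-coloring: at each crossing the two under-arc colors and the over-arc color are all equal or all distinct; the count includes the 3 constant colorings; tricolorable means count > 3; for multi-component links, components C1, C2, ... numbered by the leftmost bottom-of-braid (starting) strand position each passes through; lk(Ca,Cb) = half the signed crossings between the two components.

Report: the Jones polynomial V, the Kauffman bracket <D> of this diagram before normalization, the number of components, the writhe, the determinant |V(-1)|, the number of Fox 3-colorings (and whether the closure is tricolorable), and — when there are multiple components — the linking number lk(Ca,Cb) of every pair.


V = -t^-6 + t^-5 - t^-4 + 2t^-3 - t^-2 + t^-1
<D> = A^-8 - A^-4 + 2 - A^4 + A^8 - A^12 (w = -4)
1 component over 8 crossings, w = -4
3 Fox colorings among 3^8, |V(-1)| = 7: not tricolorable
why: free reduction leaves σ1⁻¹ σ2 σ1⁻¹ σ2⁻¹ σ2⁻¹ σ1⁻¹ of the original 8 letters


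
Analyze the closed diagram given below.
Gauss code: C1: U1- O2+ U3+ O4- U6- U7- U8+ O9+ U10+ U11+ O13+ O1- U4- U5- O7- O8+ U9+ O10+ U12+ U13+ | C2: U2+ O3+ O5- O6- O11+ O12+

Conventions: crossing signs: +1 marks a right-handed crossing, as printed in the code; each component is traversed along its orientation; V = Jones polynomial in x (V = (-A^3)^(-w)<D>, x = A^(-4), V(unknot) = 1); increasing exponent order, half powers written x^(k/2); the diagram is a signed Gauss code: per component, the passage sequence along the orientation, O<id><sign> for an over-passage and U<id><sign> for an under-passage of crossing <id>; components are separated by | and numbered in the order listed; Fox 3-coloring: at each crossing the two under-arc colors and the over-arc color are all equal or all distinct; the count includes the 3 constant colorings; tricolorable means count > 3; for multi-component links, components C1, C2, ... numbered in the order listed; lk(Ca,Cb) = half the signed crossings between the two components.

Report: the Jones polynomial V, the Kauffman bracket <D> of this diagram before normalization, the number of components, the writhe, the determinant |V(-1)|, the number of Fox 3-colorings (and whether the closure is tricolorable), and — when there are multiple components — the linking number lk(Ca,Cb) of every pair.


Jones polynomial: V(x) = -x^(1/2) - x^(5/2)
<D> = A^-1 + A^7; writhe +3
components 2, writhe +3 (13 crossings)
linking number lk(C1,C2) = +1
3-colorings: 3 of 3^13, det 2 — not tricolorable
note: the 1 component pair carries total linking +1


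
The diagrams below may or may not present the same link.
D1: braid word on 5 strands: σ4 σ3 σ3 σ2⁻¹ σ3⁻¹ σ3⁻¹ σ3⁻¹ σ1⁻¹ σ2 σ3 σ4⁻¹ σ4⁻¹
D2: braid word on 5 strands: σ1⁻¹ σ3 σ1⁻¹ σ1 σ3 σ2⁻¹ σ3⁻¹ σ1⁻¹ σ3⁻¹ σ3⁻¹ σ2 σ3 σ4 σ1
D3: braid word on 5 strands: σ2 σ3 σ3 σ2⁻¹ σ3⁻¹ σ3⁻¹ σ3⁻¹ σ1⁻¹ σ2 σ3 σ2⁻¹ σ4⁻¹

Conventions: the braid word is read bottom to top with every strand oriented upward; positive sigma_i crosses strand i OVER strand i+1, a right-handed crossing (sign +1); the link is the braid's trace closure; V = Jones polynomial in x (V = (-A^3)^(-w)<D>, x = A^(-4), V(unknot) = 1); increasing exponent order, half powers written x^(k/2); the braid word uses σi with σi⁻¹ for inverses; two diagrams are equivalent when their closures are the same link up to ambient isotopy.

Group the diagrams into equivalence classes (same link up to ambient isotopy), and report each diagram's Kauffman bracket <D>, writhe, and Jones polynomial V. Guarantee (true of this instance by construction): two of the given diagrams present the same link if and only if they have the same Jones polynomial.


grouping into links: {D1, D2, D3}
V(D1) = -x^-3 + x^-2 - x^-1 + 3 - x + x^2 - x^3  (w -2, c 12, <D> = -A^-18 + A^-14 - A^-10 + 3A^-6 - A^-2 + A^2 - A^6)
D2 (bracket -A^-12 + A^-8 - A^-4 + 3 - A^4 + A^8 - A^12; 14 crossings at w = 0): V = -x^-3 + x^-2 - x^-1 + 3 - x + x^2 - x^3
D3 (bracket -A^-18 + A^-14 - A^-10 + 3A^-6 - A^-2 + A^2 - A^6; 12 crossings at w = -2): V = -x^-3 + x^-2 - x^-1 + 3 - x + x^2 - x^3
why: all 3 diagrams share one V(x), hence one class


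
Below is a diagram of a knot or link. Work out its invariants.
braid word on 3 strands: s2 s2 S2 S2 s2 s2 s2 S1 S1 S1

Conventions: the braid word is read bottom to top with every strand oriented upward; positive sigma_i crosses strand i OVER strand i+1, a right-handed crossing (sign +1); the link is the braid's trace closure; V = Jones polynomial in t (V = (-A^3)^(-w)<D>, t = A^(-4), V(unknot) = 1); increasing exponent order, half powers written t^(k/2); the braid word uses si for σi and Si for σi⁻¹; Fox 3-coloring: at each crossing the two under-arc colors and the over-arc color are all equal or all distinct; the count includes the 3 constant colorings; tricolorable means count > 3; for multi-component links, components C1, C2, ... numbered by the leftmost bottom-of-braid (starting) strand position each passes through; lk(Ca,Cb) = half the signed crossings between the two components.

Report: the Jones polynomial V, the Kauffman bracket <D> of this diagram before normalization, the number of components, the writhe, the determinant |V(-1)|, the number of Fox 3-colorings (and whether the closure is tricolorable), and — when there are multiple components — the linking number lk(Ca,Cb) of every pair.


V(t) = -t^-3 + t^-2 - t^-1 + 3 - t + t^2 - t^3
bracket: -A^-12 + A^-8 - A^-4 + 3 - A^4 + A^8 - A^12, w = 0
1 component, writhe 0, over 10 crossings
det 9, colorings 27 of 3^10 — tricolorable
observation: V is palindromic (span 6, det 9): t -> 1/t fixes it; necessary, not sufficient, for amphichirality


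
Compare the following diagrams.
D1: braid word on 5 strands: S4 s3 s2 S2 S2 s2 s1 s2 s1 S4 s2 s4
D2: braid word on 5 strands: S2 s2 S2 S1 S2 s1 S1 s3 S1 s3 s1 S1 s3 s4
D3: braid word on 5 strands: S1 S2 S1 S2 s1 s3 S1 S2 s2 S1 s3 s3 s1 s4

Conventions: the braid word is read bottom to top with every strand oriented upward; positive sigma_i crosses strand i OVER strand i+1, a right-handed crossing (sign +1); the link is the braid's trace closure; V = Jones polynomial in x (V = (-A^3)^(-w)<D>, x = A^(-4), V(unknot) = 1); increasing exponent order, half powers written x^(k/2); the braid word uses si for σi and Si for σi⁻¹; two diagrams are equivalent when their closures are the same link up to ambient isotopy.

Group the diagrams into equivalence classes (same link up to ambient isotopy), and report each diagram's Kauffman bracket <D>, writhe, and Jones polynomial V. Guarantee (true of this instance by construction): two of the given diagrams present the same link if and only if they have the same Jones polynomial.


equivalence classes: {D1} | {D2, D3}
D1 (bracket -A^-4 + 1 + A^8; 12 crossings at w = +4): V = x + x^3 - x^4
V(D2) = -x^-3 + x^-2 - x^-1 + 3 - x + x^2 - x^3  [14 crossings, <D> = -A^-12 + A^-8 - A^-4 + 3 - A^4 + A^8 - A^12, w = 0]
D3 (bracket -A^-12 + A^-8 - A^-4 + 3 - A^4 + A^8 - A^12; 14 crossings at w = 0): V = -x^-3 + x^-2 - x^-1 + 3 - x + x^2 - x^3
key observation: 2 classes among 3 diagrams; unequal V(x) rules out equality


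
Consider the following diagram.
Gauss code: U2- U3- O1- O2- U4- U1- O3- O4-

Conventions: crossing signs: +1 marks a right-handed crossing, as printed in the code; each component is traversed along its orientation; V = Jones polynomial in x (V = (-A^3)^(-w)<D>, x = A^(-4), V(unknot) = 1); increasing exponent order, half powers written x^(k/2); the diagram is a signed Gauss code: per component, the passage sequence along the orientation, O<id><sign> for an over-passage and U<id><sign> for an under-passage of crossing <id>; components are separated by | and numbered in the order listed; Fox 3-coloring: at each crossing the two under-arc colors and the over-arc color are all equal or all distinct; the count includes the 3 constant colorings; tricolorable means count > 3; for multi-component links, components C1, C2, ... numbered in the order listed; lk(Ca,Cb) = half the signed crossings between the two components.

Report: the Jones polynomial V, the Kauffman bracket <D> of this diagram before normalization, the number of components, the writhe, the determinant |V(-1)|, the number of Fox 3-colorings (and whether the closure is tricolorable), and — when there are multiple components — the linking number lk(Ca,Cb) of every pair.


V(x) = -x^-4 + x^-3 + x^-1
bracket: A^-8 + 1 - A^4, w = -4
1 component, writhe -4, over 4 crossings
det 3, colorings 9 of 3^4 — tricolorable
observation: V spans 3 powers of x: at least 3 crossings in any diagram
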